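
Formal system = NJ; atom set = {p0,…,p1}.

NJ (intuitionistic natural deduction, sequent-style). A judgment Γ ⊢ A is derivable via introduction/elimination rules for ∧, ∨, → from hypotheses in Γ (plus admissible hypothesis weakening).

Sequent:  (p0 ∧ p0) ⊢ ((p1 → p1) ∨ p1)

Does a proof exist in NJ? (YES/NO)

Proof tree:
[Wk] (p0 ∧ p0) ⊢ ((p1 → p1) ∨ p1)
  [∨I₁]  ⊢ ((p1 → p1) ∨ p1)
    [→I]  ⊢ (p1 → p1)
      [Ax] p1 ⊢ p1

Result: YES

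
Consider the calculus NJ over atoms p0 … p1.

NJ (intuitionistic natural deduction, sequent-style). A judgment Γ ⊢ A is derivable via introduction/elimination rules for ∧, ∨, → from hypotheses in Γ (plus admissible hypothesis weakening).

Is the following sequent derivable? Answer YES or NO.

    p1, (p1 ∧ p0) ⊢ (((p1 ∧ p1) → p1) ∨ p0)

Derivation trace:
[∨I₁] p1, (p1 ∧ p0) ⊢ (((p1 ∧ p1) → p1) ∨ p0)
  [→I] p1, (p1 ∧ p0) ⊢ ((p1 ∧ p1) → p1)
    [Wk] p1, (p1 ∧ p1), (p1 ∧ p0) ⊢ p1
      [Wk] p1, (p1 ∧ p1) ⊢ p1
        [Ax] p1 ⊢ p1

Result: YES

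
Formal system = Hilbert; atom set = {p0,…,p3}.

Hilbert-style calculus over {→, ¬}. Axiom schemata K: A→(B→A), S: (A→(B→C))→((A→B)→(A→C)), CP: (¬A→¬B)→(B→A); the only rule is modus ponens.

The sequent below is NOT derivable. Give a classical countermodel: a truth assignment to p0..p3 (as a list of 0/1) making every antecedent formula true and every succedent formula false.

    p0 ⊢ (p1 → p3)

Search for a countermodel by truth-table:
  v=0000: Γ:[p0=F] Δ:[(p1 → p3)=T] refutes=False
  v=0001: Γ:[p0=F] Δ:[(p1 → p3)=T] refutes=False
  v=0010: Γ:[p0=F] Δ:[(p1 → p3)=T] refutes=False
  v=0011: Γ:[p0=F] Δ:[(p1 → p3)=T] refutes=False
  v=0100: Γ:[p0=F] Δ:[(p1 → p3)=F] refutes=False
  v=0101: Γ:[p0=F] Δ:[(p1 → p3)=T] refutes=False
  v=0110: Γ:[p0=F] Δ:[(p1 → p3)=F] refutes=False
  v=0111: Γ:[p0=F] Δ:[(p1 → p3)=T] refutes=False
  v=1000: Γ:[p0=T] Δ:[(p1 → p3)=T] refutes=False
  v=1001: Γ:[p0=T] Δ:[(p1 → p3)=T] refutes=False
  v=1010: Γ:[p0=T] Δ:[(p1 → p3)=T] refutes=False
  v=1011: Γ:[p0=T] Δ:[(p1 → p3)=T] refutes=False
  v=1100: Γ:[p0=T] Δ:[(p1 → p3)=F] refutes=True  ← countermodel

Result: [1, 1, 0, 0]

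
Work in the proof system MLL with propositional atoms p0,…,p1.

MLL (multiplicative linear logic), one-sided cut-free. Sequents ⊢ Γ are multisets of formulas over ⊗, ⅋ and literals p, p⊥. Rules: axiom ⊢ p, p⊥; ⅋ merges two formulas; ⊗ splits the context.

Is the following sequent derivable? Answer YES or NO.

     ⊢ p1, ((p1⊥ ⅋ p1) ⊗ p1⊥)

Derivation (root first):
[⊗]  ⊢ p1, ((p1⊥ ⅋ p1) ⊗ p1⊥)
  [⅋]  ⊢ (p1⊥ ⅋ p1)
    [Ax]  ⊢ p1, p1⊥
  [Ax]  ⊢ p1, p1⊥

Result: YES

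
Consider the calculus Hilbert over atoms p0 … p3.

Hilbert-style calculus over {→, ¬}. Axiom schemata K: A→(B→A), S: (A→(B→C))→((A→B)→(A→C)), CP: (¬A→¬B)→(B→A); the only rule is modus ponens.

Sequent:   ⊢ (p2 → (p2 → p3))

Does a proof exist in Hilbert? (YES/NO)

Search for a countermodel by truth-table:
  v=0000: Γ:[] Δ:[(p2 → (p2 → p3))=T] refutes=False
  v=0001: Γ:[] Δ:[(p2 → (p2 → p3))=T] refutes=False
  v=0010: Γ:[] Δ:[(p2 → (p2 → p3))=F] refutes=True  ← countermodel

Result: NO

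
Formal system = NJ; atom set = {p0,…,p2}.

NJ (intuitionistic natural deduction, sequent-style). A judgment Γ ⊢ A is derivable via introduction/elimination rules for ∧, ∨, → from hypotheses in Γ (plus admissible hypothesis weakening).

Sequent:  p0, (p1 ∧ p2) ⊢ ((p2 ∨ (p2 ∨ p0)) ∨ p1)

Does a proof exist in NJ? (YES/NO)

Proof tree:
[∨I₁] p0, (p1 ∧ p2) ⊢ ((p2 ∨ (p2 ∨ p0)) ∨ p1)
  [∨I₂] p0, (p1 ∧ p2) ⊢ (p2 ∨ (p2 ∨ p0))
    [Wk] p0, (p1 ∧ p2) ⊢ (p2 ∨ p0)
      [∨I₂] p0 ⊢ (p2 ∨ p0)
        [Ax] p0 ⊢ p0

Result: YES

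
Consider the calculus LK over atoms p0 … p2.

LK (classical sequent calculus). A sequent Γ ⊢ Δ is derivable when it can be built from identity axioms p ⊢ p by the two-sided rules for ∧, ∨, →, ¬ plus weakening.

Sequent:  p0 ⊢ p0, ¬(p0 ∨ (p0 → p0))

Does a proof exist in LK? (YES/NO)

Proof tree:
[¬R] p0 ⊢ p0, ¬(p0 ∨ (p0 → p0))
  [∨L] p0, (p0 ∨ (p0 → p0)) ⊢ p0
    [Ax] p0 ⊢ p0
    [→L] p0, (p0 → p0) ⊢ p0
      [Ax] p0 ⊢ p0
      [Ax] p0 ⊢ p0

Result: YES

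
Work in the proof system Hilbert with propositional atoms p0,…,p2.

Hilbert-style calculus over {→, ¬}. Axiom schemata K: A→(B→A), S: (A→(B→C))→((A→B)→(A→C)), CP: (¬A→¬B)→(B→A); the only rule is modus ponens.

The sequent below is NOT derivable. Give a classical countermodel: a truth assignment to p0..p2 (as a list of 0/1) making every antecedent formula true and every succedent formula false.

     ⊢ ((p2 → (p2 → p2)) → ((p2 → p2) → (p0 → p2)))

Enumerate valuations to refute Γ ⊢ Δ:
  v=000: Γ:[] Δ:[((p2 → (p2 → p2)) → ((p2 → p2) → (p0 → p2)))=T] refutes=False
  v=001: Γ:[] Δ:[((p2 → (p2 → p2)) → ((p2 → p2) → (p0 → p2)))=T] refutes=False
  v=010: Γ:[] Δ:[((p2 → (p2 → p2)) → ((p2 → p2) → (p0 → p2)))=T] refutes=False
  v=011: Γ:[] Δ:[((p2 → (p2 → p2)) → ((p2 → p2) → (p0 → p2)))=T] refutes=False
  v=100: Γ:[] Δ:[((p2 → (p2 → p2)) → ((p2 → p2) → (p0 → p2)))=F] refutes=True  ← countermodel

Result: [1, 0, 0]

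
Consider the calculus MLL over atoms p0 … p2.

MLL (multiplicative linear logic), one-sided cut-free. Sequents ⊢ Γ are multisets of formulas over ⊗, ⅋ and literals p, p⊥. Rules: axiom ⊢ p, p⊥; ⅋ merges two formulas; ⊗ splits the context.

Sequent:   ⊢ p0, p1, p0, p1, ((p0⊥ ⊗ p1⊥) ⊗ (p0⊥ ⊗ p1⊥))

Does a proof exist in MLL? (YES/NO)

Derivation trace:
[⊗]  ⊢ p0, p1, p0, p1, ((p0⊥ ⊗ p1⊥) ⊗ (p0⊥ ⊗ p1⊥))
  [⊗]  ⊢ p0, p1, (p0⊥ ⊗ p1⊥)
    [Ax]  ⊢ p0, p0⊥
    [Ax]  ⊢ p1, p1⊥
  [⊗]  ⊢ p0, p1, (p0⊥ ⊗ p1⊥)
    [Ax]  ⊢ p0, p0⊥
    [Ax]  ⊢ p1, p1⊥

Result: YES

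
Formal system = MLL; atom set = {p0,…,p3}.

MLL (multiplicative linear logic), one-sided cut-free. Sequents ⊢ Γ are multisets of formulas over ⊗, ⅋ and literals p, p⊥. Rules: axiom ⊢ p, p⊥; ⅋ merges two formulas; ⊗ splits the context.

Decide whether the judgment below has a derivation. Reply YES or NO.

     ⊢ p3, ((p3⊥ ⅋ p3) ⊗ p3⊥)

Derivation trace:
[⊗]  ⊢ p3, ((p3⊥ ⅋ p3) ⊗ p3⊥)
  [⅋]  ⊢ (p3⊥ ⅋ p3)
    [Ax]  ⊢ p3, p3⊥
  [Ax]  ⊢ p3, p3⊥

Result: YES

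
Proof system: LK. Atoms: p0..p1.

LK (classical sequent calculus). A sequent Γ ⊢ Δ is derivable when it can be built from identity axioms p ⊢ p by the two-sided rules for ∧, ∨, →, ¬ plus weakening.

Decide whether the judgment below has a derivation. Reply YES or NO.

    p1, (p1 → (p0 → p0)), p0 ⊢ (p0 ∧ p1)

Derivation trace:
[∧R] p1, (p1 → (p0 → p0)), p0 ⊢ (p0 ∧ p1)
  [→L] p1, p0, (p1 → (p0 → p0)) ⊢ p0
    [Ax] p1 ⊢ p1
    [→L] p0, (p0 → p0) ⊢ p0
      [Ax] p0 ⊢ p0
      [Ax] p0 ⊢ p0
  [Ax] p1 ⊢ p1

Result: YES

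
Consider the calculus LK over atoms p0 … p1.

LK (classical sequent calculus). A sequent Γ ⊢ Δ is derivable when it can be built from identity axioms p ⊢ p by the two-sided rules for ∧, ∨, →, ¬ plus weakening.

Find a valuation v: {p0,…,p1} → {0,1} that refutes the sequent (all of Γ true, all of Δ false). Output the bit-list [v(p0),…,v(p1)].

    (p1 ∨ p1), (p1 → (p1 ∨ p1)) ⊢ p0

Search for a countermodel by truth-table:
  v=00: Γ:[(p1 ∨ p1)=F, (p1 → (p1 ∨ p1))=T] Δ:[p0=F] refutes=False
  v=01: Γ:[(p1 ∨ p1)=T, (p1 → (p1 ∨ p1))=T] Δ:[p0=F] refutes=True  ← countermodel

Result: [0, 1]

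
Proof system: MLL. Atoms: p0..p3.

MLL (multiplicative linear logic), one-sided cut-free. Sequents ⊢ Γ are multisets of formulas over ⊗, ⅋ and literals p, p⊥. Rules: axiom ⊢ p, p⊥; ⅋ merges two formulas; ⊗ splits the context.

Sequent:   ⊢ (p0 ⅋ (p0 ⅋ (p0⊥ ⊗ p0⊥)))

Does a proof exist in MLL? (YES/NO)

Derivation trace:
[⅋]  ⊢ (p0 ⅋ (p0 ⅋ (p0⊥ ⊗ p0⊥)))
  [⅋]  ⊢ p0, (p0 ⅋ (p0⊥ ⊗ p0⊥))
    [⊗]  ⊢ p0, p0, (p0⊥ ⊗ p0⊥)
      [Ax]  ⊢ p0, p0⊥
      [Ax]  ⊢ p0, p0⊥

Result: YES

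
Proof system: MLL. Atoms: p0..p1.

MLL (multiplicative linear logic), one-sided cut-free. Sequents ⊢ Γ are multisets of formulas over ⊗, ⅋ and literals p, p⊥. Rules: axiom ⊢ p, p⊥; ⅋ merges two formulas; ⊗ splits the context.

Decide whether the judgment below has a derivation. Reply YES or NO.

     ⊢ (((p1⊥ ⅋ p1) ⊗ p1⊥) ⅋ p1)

Derivation trace:
[⅋]  ⊢ (((p1⊥ ⅋ p1) ⊗ p1⊥) ⅋ p1)
  [⊗]  ⊢ p1, ((p1⊥ ⅋ p1) ⊗ p1⊥)
    [⅋]  ⊢ (p1⊥ ⅋ p1)
      [Ax]  ⊢ p1, p1⊥
    [Ax]  ⊢ p1, p1⊥

Result: YES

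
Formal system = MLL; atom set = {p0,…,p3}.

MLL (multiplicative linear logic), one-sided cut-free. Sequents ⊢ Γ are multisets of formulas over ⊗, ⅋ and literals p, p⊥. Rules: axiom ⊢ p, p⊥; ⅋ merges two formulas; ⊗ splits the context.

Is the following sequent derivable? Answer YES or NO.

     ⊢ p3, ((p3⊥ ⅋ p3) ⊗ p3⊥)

Derivation trace:
[⊗]  ⊢ p3, ((p3⊥ ⅋ p3) ⊗ p3⊥)
  [⅋]  ⊢ (p3⊥ ⅋ p3)
    [Ax]  ⊢ p3, p3⊥
  [Ax]  ⊢ p3, p3⊥

Result: YES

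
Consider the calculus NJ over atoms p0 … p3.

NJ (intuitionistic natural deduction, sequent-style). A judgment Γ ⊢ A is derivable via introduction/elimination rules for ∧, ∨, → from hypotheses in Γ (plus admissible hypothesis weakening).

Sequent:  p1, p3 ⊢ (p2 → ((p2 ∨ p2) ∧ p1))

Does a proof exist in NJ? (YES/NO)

Proof tree:
[Wk] p1, p3 ⊢ (p2 → ((p2 ∨ p2) ∧ p1))
  [→I] p1 ⊢ (p2 → ((p2 ∨ p2) ∧ p1))
    [∧I] p1, p2 ⊢ ((p2 ∨ p2) ∧ p1)
      [∨I₁] p2 ⊢ (p2 ∨ p2)
        [Ax] p2 ⊢ p2
      [Ax] p1 ⊢ p1

Result: YES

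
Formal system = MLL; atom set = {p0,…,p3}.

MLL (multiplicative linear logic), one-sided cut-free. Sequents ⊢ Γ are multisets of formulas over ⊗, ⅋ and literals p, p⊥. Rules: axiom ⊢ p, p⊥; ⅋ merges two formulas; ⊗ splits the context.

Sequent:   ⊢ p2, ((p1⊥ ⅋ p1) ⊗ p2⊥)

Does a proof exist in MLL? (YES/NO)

Derivation trace:
[⊗]  ⊢ p2, ((p1⊥ ⅋ p1) ⊗ p2⊥)
  [⅋]  ⊢ (p1⊥ ⅋ p1)
    [Ax]  ⊢ p1, p1⊥
  [Ax]  ⊢ p2, p2⊥

Result: YES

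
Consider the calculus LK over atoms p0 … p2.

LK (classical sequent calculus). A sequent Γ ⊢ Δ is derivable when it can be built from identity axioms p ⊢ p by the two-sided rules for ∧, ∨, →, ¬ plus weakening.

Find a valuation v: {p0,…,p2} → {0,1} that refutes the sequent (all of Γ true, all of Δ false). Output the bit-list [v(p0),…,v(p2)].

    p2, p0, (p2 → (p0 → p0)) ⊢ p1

Search for a countermodel by truth-table:
  v=000: Γ:[p2=F, p0=F, (p2 → (p0 → p0))=T] Δ:[p1=F] refutes=False
  v=001: Γ:[p2=T, p0=F, (p2 → (p0 → p0))=T] Δ:[p1=F] refutes=False
  v=010: Γ:[p2=F, p0=F, (p2 → (p0 → p0))=T] Δ:[p1=T] refutes=False
  v=011: Γ:[p2=T, p0=F, (p2 → (p0 → p0))=T] Δ:[p1=T] refutes=False
  v=100: Γ:[p2=F, p0=T, (p2 → (p0 → p0))=T] Δ:[p1=F] refutes=False
  v=101: Γ:[p2=T, p0=T, (p2 → (p0 → p0))=T] Δ:[p1=F] refutes=True  ← countermodel

Result: [1, 0, 1]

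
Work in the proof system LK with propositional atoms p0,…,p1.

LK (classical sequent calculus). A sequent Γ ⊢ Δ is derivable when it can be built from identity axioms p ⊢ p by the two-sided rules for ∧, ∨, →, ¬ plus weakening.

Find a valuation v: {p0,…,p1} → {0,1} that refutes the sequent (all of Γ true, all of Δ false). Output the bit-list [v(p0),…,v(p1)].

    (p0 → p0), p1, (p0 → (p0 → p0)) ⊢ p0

Enumerate valuations to refute Γ ⊢ Δ:
  v=00: Γ:[(p0 → p0)=T, p1=F, (p0 → (p0 → p0))=T] Δ:[p0=F] refutes=False
  v=01: Γ:[(p0 → p0)=T, p1=T, (p0 → (p0 → p0))=T] Δ:[p0=F] refutes=True  ← countermodel

Result: [0, 1]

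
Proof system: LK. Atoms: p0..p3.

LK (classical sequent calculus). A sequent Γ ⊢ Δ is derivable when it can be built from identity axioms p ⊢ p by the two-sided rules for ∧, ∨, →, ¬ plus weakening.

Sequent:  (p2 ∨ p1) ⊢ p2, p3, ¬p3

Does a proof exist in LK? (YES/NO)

Derivation trace:
[∨L] (p2 ∨ p1) ⊢ p2, p3, ¬p3
  [Ax] p2 ⊢ p2
  [WL] p1 ⊢ p3, ¬p3
    [¬R]  ⊢ p3, ¬p3
      [Ax] p3 ⊢ p3

Result: YES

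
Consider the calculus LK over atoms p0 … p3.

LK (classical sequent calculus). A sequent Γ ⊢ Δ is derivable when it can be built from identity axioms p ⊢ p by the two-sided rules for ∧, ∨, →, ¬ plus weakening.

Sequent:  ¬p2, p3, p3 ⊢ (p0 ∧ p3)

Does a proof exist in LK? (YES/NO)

Enumerate valuations to refute Γ ⊢ Δ:
  v=0000: Γ:[¬p2=T, p3=F, p3=F] Δ:[(p0 ∧ p3)=F] refutes=False
  v=0001: Γ:[¬p2=T, p3=T, p3=T] Δ:[(p0 ∧ p3)=F] refutes=True  ← countermodel

Result: NO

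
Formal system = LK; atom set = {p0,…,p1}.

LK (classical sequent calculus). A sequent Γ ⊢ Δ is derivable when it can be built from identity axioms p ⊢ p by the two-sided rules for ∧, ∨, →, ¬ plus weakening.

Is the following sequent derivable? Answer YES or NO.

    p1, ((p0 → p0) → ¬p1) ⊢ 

Proof tree:
[→L] p1, ((p0 → p0) → ¬p1) ⊢ 
  [→R]  ⊢ (p0 → p0)
    [Ax] p0 ⊢ p0
  [¬L] p1, ¬p1 ⊢ 
    [Ax] p1 ⊢ p1

Result: YES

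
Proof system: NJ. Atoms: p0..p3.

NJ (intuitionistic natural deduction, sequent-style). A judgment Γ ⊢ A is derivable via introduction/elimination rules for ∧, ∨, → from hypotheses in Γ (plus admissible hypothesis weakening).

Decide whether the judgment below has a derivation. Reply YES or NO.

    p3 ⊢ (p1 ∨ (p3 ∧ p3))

Proof tree:
[∨I₂] p3 ⊢ (p1 ∨ (p3 ∧ p3))
  [∧I] p3 ⊢ (p3 ∧ p3)
    [Ax] p3 ⊢ p3
    [Ax] p3 ⊢ p3

Result: YES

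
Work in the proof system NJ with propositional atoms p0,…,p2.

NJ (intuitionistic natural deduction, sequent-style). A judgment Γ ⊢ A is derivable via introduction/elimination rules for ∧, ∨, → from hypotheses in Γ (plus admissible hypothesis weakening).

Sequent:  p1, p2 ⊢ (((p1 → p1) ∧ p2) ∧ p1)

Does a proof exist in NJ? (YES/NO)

Proof tree:
[∧I] p1, p2 ⊢ (((p1 → p1) ∧ p2) ∧ p1)
  [∧I] p1, p2 ⊢ ((p1 → p1) ∧ p2)
    [→I] p1 ⊢ (p1 → p1)
      [Wk] p1, p1 ⊢ p1
        [Ax] p1 ⊢ p1
    [Ax] p2 ⊢ p2
  [Wk] p1, p1 ⊢ p1
    [Ax] p1 ⊢ p1

Result: YES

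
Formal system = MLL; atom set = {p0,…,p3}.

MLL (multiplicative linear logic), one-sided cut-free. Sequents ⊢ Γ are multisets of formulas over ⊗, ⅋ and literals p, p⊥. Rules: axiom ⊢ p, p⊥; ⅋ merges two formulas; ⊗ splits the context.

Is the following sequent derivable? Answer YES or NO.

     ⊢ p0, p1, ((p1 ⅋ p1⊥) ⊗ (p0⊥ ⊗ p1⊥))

Derivation trace:
[⊗]  ⊢ p0, p1, ((p1 ⅋ p1⊥) ⊗ (p0⊥ ⊗ p1⊥))
  [⅋]  ⊢ (p1 ⅋ p1⊥)
    [Ax]  ⊢ p1, p1⊥
  [⊗]  ⊢ p0, p1, (p0⊥ ⊗ p1⊥)
    [Ax]  ⊢ p0, p0⊥
    [Ax]  ⊢ p1, p1⊥

Result: YES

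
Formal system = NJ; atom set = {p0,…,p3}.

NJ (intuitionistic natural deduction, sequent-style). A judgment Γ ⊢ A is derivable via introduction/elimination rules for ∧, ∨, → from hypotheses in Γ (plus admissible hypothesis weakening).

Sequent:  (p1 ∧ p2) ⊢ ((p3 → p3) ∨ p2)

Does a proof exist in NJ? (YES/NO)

Derivation trace:
[∨I₁] (p1 ∧ p2) ⊢ ((p3 → p3) ∨ p2)
  [→I] (p1 ∧ p2) ⊢ (p3 → p3)
    [Wk] p3, (p1 ∧ p2) ⊢ p3
      [Ax] p3 ⊢ p3

Result: YES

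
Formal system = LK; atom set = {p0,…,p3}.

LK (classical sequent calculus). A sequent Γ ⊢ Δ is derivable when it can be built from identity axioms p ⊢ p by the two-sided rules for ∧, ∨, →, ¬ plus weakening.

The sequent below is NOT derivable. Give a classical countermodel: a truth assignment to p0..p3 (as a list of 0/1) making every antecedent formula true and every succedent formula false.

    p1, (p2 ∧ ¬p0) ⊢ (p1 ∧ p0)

Truth-table refutation:
  v=0000: Γ:[p1=F, (p2 ∧ ¬p0)=F] Δ:[(p1 ∧ p0)=F] refutes=False
  v=0001: Γ:[p1=F, (p2 ∧ ¬p0)=F] Δ:[(p1 ∧ p0)=F] refutes=False
  v=0010: Γ:[p1=F, (p2 ∧ ¬p0)=T] Δ:[(p1 ∧ p0)=F] refutes=False
  v=0011: Γ:[p1=F, (p2 ∧ ¬p0)=T] Δ:[(p1 ∧ p0)=F] refutes=False
  v=0100: Γ:[p1=T, (p2 ∧ ¬p0)=F] Δ:[(p1 ∧ p0)=F] refutes=False
  v=0101: Γ:[p1=T, (p2 ∧ ¬p0)=F] Δ:[(p1 ∧ p0)=F] refutes=False
  v=0110: Γ:[p1=T, (p2 ∧ ¬p0)=T] Δ:[(p1 ∧ p0)=F] refutes=True  ← countermodel

Result: [0, 1, 1, 0]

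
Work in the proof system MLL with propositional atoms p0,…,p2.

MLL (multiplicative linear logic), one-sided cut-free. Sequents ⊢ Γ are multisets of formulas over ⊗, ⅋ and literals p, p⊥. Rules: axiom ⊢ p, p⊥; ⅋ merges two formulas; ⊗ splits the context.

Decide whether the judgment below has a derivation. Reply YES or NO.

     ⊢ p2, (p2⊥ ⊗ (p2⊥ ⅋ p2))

Derivation (root first):
[⊗]  ⊢ p2, (p2⊥ ⊗ (p2⊥ ⅋ p2))
  [Ax]  ⊢ p2, p2⊥
  [⅋]  ⊢ (p2⊥ ⅋ p2)
    [Ax]  ⊢ p2, p2⊥

Result: YES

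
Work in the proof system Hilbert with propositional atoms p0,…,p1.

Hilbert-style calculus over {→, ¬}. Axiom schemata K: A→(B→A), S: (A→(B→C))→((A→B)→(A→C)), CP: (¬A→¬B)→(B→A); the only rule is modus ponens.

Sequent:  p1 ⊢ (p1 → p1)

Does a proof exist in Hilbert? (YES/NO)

Derivation trace:
[MP] p1 ⊢ (p1 → p1)
  [MP]  ⊢ ((p1 → p1) → (p1 → p1))
    [S]  ⊢ ((p1 → (p1 → p1)) → ((p1 → p1) → (p1 → p1)))
    [K]  ⊢ (p1 → (p1 → p1))
  [MP] p1 ⊢ (p1 → p1)
    [K]  ⊢ (p1 → (p1 → p1))
    [Hyp] p1 ⊢ p1

Result: YES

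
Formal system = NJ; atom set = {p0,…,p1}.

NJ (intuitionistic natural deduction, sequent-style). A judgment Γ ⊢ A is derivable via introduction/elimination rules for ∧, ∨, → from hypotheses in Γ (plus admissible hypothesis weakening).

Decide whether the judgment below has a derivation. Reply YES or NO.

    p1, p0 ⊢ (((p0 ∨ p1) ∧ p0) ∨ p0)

Proof tree:
[∨I₁] p1, p0 ⊢ (((p0 ∨ p1) ∧ p0) ∨ p0)
  [∧I] p1, p0 ⊢ ((p0 ∨ p1) ∧ p0)
    [∨I₂] p1 ⊢ (p0 ∨ p1)
      [Ax] p1 ⊢ p1
    [Ax] p0 ⊢ p0

Result: YES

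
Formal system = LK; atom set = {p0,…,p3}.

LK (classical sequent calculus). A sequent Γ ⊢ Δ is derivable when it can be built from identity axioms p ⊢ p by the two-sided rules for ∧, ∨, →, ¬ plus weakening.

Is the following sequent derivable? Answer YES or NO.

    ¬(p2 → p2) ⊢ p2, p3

Proof tree:
[¬L] ¬(p2 → p2) ⊢ p2, p3
  [WR]  ⊢ p2, (p2 → p2), p3
    [→R]  ⊢ p2, (p2 → p2)
      [WR] p2 ⊢ p2, p2
        [Ax] p2 ⊢ p2

Result: YES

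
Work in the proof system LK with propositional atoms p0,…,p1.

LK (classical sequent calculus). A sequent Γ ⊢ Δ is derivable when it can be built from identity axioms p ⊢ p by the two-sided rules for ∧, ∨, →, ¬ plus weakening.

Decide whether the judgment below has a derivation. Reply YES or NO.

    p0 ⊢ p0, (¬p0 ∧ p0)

Derivation trace:
[∧R] p0 ⊢ p0, (¬p0 ∧ p0)
  [¬R]  ⊢ p0, ¬p0
    [Ax] p0 ⊢ p0
  [Ax] p0 ⊢ p0

Result: YES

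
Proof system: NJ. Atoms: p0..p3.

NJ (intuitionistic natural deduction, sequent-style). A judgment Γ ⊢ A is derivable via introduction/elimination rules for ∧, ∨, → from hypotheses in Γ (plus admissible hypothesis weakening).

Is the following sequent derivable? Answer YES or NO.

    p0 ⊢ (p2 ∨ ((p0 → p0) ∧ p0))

Derivation (root first):
[∨I₂] p0 ⊢ (p2 ∨ ((p0 → p0) ∧ p0))
  [∧I] p0 ⊢ ((p0 → p0) ∧ p0)
    [→I]  ⊢ (p0 → p0)
      [Ax] p0 ⊢ p0
    [Ax] p0 ⊢ p0

Result: YES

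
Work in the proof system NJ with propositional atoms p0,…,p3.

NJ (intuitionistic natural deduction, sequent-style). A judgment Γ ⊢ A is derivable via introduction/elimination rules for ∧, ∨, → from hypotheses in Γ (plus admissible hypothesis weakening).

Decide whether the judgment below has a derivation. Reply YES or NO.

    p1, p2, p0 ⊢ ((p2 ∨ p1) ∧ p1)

Proof tree:
[Wk] p1, p2, p0 ⊢ ((p2 ∨ p1) ∧ p1)
  [∧I] p1, p2 ⊢ ((p2 ∨ p1) ∧ p1)
    [∨I₁] p2 ⊢ (p2 ∨ p1)
      [Ax] p2 ⊢ p2
    [Ax] p1 ⊢ p1

Result: YES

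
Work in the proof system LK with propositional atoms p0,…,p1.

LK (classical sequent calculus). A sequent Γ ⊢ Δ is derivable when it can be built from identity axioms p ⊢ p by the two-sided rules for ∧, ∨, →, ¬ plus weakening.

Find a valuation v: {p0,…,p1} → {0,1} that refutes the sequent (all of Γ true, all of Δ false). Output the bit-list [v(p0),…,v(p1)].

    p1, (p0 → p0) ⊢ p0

Search for a countermodel by truth-table:
  v=00: Γ:[p1=F, (p0 → p0)=T] Δ:[p0=F] refutes=False
  v=01: Γ:[p1=T, (p0 → p0)=T] Δ:[p0=F] refutes=True  ← countermodel

Result: [0, 1]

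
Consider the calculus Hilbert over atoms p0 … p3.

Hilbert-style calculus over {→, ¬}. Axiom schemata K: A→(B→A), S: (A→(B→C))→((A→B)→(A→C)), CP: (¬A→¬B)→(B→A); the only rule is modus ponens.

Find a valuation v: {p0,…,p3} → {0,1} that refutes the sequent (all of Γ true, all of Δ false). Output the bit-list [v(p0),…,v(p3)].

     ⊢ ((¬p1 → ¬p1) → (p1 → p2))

Truth-table refutation:
  v=0000: Γ:[] Δ:[((¬p1 → ¬p1) → (p1 → p2))=T] refutes=False
  v=0001: Γ:[] Δ:[((¬p1 → ¬p1) → (p1 → p2))=T] refutes=False
  v=0010: Γ:[] Δ:[((¬p1 → ¬p1) → (p1 → p2))=T] refutes=False
  v=0011: Γ:[] Δ:[((¬p1 → ¬p1) → (p1 → p2))=T] refutes=False
  v=0100: Γ:[] Δ:[((¬p1 → ¬p1) → (p1 → p2))=F] refutes=True  ← countermodel

Result: [0, 1, 0, 0]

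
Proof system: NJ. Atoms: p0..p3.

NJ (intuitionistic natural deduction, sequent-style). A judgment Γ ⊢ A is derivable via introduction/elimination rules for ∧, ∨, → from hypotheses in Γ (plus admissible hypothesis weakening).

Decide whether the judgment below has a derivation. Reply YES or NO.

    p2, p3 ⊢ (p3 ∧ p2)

Derivation (root first):
[∧I] p2, p3 ⊢ (p3 ∧ p2)
  [Ax] p3 ⊢ p3
  [Wk] p2, p2 ⊢ p2
    [Ax] p2 ⊢ p2

Result: YES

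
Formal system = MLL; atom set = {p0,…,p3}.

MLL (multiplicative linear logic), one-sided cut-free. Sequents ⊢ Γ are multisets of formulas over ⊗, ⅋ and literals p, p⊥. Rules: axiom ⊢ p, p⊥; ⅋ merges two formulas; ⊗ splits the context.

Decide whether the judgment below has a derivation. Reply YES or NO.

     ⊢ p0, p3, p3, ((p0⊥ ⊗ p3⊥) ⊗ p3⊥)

Proof tree:
[⊗]  ⊢ p0, p3, p3, ((p0⊥ ⊗ p3⊥) ⊗ p3⊥)
  [⊗]  ⊢ p0, p3, (p0⊥ ⊗ p3⊥)
    [Ax]  ⊢ p0, p0⊥
    [Ax]  ⊢ p3, p3⊥
  [Ax]  ⊢ p3, p3⊥

Result: YES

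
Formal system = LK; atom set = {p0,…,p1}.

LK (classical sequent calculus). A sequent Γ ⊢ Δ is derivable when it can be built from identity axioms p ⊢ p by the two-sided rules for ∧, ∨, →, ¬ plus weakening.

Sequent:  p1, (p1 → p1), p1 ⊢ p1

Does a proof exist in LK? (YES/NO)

Proof tree:
[WL] p1, (p1 → p1), p1 ⊢ p1
  [→L] p1, (p1 → p1) ⊢ p1
    [Ax] p1 ⊢ p1
    [Ax] p1 ⊢ p1

Result: YES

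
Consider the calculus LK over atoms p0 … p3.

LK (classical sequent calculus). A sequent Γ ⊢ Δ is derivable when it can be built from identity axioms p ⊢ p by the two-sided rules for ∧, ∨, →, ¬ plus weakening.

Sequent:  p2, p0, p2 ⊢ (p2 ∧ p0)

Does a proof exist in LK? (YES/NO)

Derivation trace:
[WL] p2, p0, p2 ⊢ (p2 ∧ p0)
  [∧R] p2, p0 ⊢ (p2 ∧ p0)
    [Ax] p2 ⊢ p2
    [Ax] p0 ⊢ p0

Result: YES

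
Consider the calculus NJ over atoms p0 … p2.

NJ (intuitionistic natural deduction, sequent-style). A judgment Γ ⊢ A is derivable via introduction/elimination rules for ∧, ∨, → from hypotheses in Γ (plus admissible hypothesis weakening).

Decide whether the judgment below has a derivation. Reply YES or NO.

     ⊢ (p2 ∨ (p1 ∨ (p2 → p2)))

Derivation (root first):
[∨I₂]  ⊢ (p2 ∨ (p1 ∨ (p2 → p2)))
  [∨I₂]  ⊢ (p1 ∨ (p2 → p2))
    [→I]  ⊢ (p2 → p2)
      [Ax] p2 ⊢ p2

Result: YES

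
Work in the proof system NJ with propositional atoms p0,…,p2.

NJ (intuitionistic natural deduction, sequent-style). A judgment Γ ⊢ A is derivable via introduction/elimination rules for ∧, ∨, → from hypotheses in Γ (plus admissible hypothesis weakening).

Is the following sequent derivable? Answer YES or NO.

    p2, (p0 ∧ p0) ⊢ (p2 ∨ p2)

Derivation (root first):
[∨I₂] p2, (p0 ∧ p0) ⊢ (p2 ∨ p2)
  [Wk] p2, (p0 ∧ p0) ⊢ p2
    [Ax] p2 ⊢ p2

Result: YES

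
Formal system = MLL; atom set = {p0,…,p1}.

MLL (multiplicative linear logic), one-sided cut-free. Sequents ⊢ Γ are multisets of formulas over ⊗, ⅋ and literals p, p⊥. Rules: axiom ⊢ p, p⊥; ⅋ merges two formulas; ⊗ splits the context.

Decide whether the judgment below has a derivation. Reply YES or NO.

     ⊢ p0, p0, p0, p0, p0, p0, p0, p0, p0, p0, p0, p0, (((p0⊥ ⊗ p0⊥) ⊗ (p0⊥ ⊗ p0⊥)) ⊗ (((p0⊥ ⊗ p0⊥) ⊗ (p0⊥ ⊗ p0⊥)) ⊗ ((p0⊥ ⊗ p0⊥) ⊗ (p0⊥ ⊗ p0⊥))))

Proof tree:
[⊗]  ⊢ p0, p0, p0, p0, p0, p0, p0, p0, p0, p0, p0, p0, (((p0⊥ ⊗ p0⊥) ⊗ (p0⊥ ⊗ p0⊥)) ⊗ (((p0⊥ ⊗ p0⊥) ⊗ (p0⊥ ⊗ p0⊥)) ⊗ ((p0⊥ ⊗ p0⊥) ⊗ (p0⊥ ⊗ p0⊥))))
  [⊗]  ⊢ p0, p0, p0, p0, ((p0⊥ ⊗ p0⊥) ⊗ (p0⊥ ⊗ p0⊥))
    [⊗]  ⊢ p0, p0, (p0⊥ ⊗ p0⊥)
      [Ax]  ⊢ p0, p0⊥
      [Ax]  ⊢ p0, p0⊥
    [⊗]  ⊢ p0, p0, (p0⊥ ⊗ p0⊥)
      [Ax]  ⊢ p0, p0⊥
      [Ax]  ⊢ p0, p0⊥
  [⊗]  ⊢ p0, p0, p0, p0, p0, p0, p0, p0, (((p0⊥ ⊗ p0⊥) ⊗ (p0⊥ ⊗ p0⊥)) ⊗ ((p0⊥ ⊗ p0⊥) ⊗ (p0⊥ ⊗ p0⊥)))
    [⊗]  ⊢ p0, p0, p0, p0, ((p0⊥ ⊗ p0⊥) ⊗ (p0⊥ ⊗ p0⊥))
      [⊗]  ⊢ p0, p0, (p0⊥ ⊗ p0⊥)
        [Ax]  ⊢ p0, p0⊥
        [Ax]  ⊢ p0, p0⊥
      [⊗]  ⊢ p0, p0, (p0⊥ ⊗ p0⊥)
        [Ax]  ⊢ p0, p0⊥
        [Ax]  ⊢ p0, p0⊥
    [⊗]  ⊢ p0, p0, p0, p0, ((p0⊥ ⊗ p0⊥) ⊗ (p0⊥ ⊗ p0⊥))
      [⊗]  ⊢ p0, p0, (p0⊥ ⊗ p0⊥)
        [Ax]  ⊢ p0, p0⊥
        [Ax]  ⊢ p0, p0⊥
      [⊗]  ⊢ p0, p0, (p0⊥ ⊗ p0⊥)
        [Ax]  ⊢ p0, p0⊥
        [Ax]  ⊢ p0, p0⊥

Result: YES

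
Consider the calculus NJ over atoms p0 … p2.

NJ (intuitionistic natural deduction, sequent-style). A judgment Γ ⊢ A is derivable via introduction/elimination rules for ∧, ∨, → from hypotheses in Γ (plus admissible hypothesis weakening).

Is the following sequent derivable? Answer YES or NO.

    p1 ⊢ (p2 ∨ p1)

Derivation (root first):
[∨I₂] p1 ⊢ (p2 ∨ p1)
  [→E] p1 ⊢ p1
    [→I]  ⊢ (p1 → p1)
      [Ax] p1 ⊢ p1
    [Ax] p1 ⊢ p1

Result: YES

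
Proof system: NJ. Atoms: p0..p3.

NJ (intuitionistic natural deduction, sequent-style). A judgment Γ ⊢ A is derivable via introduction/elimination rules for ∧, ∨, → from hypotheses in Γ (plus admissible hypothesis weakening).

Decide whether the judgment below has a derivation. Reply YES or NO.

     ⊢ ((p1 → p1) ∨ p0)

Derivation trace:
[∨I₁]  ⊢ ((p1 → p1) ∨ p0)
  [→I]  ⊢ (p1 → p1)
    [Ax] p1 ⊢ p1

Result: YES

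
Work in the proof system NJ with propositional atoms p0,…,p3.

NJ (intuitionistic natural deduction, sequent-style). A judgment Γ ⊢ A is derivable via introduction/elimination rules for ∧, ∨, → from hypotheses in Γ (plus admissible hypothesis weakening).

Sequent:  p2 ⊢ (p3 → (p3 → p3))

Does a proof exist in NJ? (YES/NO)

Proof tree:
[→I] p2 ⊢ (p3 → (p3 → p3))
  [Wk] p2, p3 ⊢ (p3 → p3)
    [Wk] p2 ⊢ (p3 → p3)
      [→I]  ⊢ (p3 → p3)
        [Ax] p3 ⊢ p3

Result: YES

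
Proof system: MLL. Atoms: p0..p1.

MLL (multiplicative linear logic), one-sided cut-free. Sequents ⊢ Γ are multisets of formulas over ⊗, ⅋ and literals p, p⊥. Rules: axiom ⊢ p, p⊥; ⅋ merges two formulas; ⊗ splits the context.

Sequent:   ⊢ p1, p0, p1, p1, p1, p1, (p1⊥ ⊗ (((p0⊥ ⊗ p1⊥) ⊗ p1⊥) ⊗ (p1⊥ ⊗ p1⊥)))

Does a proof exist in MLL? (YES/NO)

Derivation trace:
[⊗]  ⊢ p1, p0, p1, p1, p1, p1, (p1⊥ ⊗ (((p0⊥ ⊗ p1⊥) ⊗ p1⊥) ⊗ (p1⊥ ⊗ p1⊥)))
  [Ax]  ⊢ p1, p1⊥
  [⊗]  ⊢ p0, p1, p1, p1, p1, (((p0⊥ ⊗ p1⊥) ⊗ p1⊥) ⊗ (p1⊥ ⊗ p1⊥))
    [⊗]  ⊢ p0, p1, p1, ((p0⊥ ⊗ p1⊥) ⊗ p1⊥)
      [⊗]  ⊢ p0, p1, (p0⊥ ⊗ p1⊥)
        [Ax]  ⊢ p0, p0⊥
        [Ax]  ⊢ p1, p1⊥
      [Ax]  ⊢ p1, p1⊥
    [⊗]  ⊢ p1, p1, (p1⊥ ⊗ p1⊥)
      [Ax]  ⊢ p1, p1⊥
      [Ax]  ⊢ p1, p1⊥

Result: YES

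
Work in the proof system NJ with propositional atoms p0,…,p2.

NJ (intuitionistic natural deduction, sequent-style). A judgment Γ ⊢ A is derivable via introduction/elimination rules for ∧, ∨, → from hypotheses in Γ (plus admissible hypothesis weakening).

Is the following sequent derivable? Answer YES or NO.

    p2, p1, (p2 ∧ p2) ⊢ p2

Derivation trace:
[Wk] p2, p1, (p2 ∧ p2) ⊢ p2
  [Wk] p2, p1 ⊢ p2
    [Ax] p2 ⊢ p2

Result: YES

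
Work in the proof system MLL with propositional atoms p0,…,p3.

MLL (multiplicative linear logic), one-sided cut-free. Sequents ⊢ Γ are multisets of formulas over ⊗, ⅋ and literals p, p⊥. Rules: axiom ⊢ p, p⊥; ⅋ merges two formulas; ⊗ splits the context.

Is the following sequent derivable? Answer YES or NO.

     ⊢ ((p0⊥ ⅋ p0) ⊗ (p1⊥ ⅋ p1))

Derivation (root first):
[⊗]  ⊢ ((p0⊥ ⅋ p0) ⊗ (p1⊥ ⅋ p1))
  [⅋]  ⊢ (p0⊥ ⅋ p0)
    [Ax]  ⊢ p0, p0⊥
  [⅋]  ⊢ (p1⊥ ⅋ p1)
    [Ax]  ⊢ p1, p1⊥

Result: YES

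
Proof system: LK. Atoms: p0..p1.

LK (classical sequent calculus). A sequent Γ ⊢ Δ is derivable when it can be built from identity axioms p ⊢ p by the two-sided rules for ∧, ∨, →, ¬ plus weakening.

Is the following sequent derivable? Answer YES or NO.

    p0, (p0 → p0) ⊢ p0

Derivation trace:
[→L] p0, (p0 → p0) ⊢ p0
  [Ax] p0 ⊢ p0
  [WL] p0, p0 ⊢ p0
    [Ax] p0 ⊢ p0

Result: YES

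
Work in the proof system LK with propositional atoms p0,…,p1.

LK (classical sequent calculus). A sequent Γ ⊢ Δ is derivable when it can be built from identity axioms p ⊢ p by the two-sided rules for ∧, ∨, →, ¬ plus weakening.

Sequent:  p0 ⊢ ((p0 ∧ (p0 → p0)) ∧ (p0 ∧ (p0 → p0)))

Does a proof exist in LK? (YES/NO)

Proof tree:
[∧R] p0 ⊢ ((p0 ∧ (p0 → p0)) ∧ (p0 ∧ (p0 → p0)))
  [∧R] p0 ⊢ (p0 ∧ (p0 → p0))
    [Ax] p0 ⊢ p0
    [→R]  ⊢ (p0 → p0)
      [Ax] p0 ⊢ p0
  [∧R] p0 ⊢ (p0 ∧ (p0 → p0))
    [Ax] p0 ⊢ p0
    [→R]  ⊢ (p0 → p0)
      [Ax] p0 ⊢ p0

Result: YES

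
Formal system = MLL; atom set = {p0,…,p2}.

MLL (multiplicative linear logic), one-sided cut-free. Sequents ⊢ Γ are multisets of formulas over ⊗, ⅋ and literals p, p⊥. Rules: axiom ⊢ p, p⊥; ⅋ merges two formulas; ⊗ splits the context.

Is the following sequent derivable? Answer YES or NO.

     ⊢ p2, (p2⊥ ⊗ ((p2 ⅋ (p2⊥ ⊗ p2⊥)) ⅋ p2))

Proof tree:
[⊗]  ⊢ p2, (p2⊥ ⊗ ((p2 ⅋ (p2⊥ ⊗ p2⊥)) ⅋ p2))
  [Ax]  ⊢ p2, p2⊥
  [⅋]  ⊢ ((p2 ⅋ (p2⊥ ⊗ p2⊥)) ⅋ p2)
    [⅋]  ⊢ p2, (p2 ⅋ (p2⊥ ⊗ p2⊥))
      [⊗]  ⊢ p2, p2, (p2⊥ ⊗ p2⊥)
        [Ax]  ⊢ p2, p2⊥
        [Ax]  ⊢ p2, p2⊥

Result: YES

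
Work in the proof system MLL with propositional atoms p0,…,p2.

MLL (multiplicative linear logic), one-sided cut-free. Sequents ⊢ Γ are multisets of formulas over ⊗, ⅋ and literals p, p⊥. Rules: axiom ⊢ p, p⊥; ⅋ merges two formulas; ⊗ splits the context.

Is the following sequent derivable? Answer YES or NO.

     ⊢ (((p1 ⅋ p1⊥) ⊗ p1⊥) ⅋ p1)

Derivation trace:
[⅋]  ⊢ (((p1 ⅋ p1⊥) ⊗ p1⊥) ⅋ p1)
  [⊗]  ⊢ p1, ((p1 ⅋ p1⊥) ⊗ p1⊥)
    [⅋]  ⊢ (p1 ⅋ p1⊥)
      [Ax]  ⊢ p1, p1⊥
    [Ax]  ⊢ p1, p1⊥

Result: YES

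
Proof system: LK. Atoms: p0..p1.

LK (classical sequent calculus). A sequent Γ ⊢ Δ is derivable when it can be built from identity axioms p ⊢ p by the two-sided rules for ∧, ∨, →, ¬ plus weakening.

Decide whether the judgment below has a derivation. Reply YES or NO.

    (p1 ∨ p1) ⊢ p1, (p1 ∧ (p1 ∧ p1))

Derivation trace:
[∨L] (p1 ∨ p1) ⊢ p1, (p1 ∧ (p1 ∧ p1))
  [Ax] p1 ⊢ p1
  [∧R] p1 ⊢ (p1 ∧ (p1 ∧ p1))
    [Ax] p1 ⊢ p1
    [∧R] p1 ⊢ (p1 ∧ p1)
      [Ax] p1 ⊢ p1
      [Ax] p1 ⊢ p1

Result: YES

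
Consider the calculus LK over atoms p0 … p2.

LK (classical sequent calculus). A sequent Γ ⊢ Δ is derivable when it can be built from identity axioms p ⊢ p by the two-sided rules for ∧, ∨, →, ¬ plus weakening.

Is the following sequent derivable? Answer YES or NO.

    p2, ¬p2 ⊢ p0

Derivation trace:
[¬L] p2, ¬p2 ⊢ p0
  [WR] p2 ⊢ p2, p0
    [Ax] p2 ⊢ p2

Result: YES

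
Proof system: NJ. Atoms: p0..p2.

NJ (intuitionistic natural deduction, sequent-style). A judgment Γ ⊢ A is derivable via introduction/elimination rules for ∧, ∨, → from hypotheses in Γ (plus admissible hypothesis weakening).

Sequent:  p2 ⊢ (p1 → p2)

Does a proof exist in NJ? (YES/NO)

Derivation (root first):
[→I] p2 ⊢ (p1 → p2)
  [Wk] p2, p1 ⊢ p2
    [Ax] p2 ⊢ p2

Result: YES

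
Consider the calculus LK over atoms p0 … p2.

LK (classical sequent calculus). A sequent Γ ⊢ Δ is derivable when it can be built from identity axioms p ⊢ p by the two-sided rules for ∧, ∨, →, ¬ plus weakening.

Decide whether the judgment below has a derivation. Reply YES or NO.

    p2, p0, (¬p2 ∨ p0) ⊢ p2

Derivation trace:
[∨L] p2, p0, (¬p2 ∨ p0) ⊢ p2
  [¬L] p2, p0, ¬p2 ⊢ 
    [WL] p2, p0 ⊢ p2
      [Ax] p2 ⊢ p2
  [WL] p2, p0 ⊢ p2
    [Ax] p2 ⊢ p2

Result: YES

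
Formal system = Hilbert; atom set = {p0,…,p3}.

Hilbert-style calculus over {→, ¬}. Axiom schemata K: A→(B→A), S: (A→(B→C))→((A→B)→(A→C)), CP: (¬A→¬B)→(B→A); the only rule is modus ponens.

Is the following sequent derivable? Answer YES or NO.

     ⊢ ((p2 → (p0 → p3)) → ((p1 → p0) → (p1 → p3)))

Search for a countermodel by truth-table:
  v=0000: Γ:[] Δ:[((p2 → (p0 → p3)) → ((p1 → p0) → (p1 → p3)))=T] refutes=False
  v=0001: Γ:[] Δ:[((p2 → (p0 → p3)) → ((p1 → p0) → (p1 → p3)))=T] refutes=False
  v=0010: Γ:[] Δ:[((p2 → (p0 → p3)) → ((p1 → p0) → (p1 → p3)))=T] refutes=False
  v=0011: Γ:[] Δ:[((p2 → (p0 → p3)) → ((p1 → p0) → (p1 → p3)))=T] refutes=False
  v=0100: Γ:[] Δ:[((p2 → (p0 → p3)) → ((p1 → p0) → (p1 → p3)))=T] refutes=False
  v=0101: Γ:[] Δ:[((p2 → (p0 → p3)) → ((p1 → p0) → (p1 → p3)))=T] refutes=False
  v=0110: Γ:[] Δ:[((p2 → (p0 → p3)) → ((p1 → p0) → (p1 → p3)))=T] refutes=False
  v=0111: Γ:[] Δ:[((p2 → (p0 → p3)) → ((p1 → p0) → (p1 → p3)))=T] refutes=False
  v=1000: Γ:[] Δ:[((p2 → (p0 → p3)) → ((p1 → p0) → (p1 → p3)))=T] refutes=False
  v=1001: Γ:[] Δ:[((p2 → (p0 → p3)) → ((p1 → p0) → (p1 → p3)))=T] refutes=False
  v=1010: Γ:[] Δ:[((p2 → (p0 → p3)) → ((p1 → p0) → (p1 → p3)))=T] refutes=False
  v=1011: Γ:[] Δ:[((p2 → (p0 → p3)) → ((p1 → p0) → (p1 → p3)))=T] refutes=False
  v=1100: Γ:[] Δ:[((p2 → (p0 → p3)) → ((p1 → p0) → (p1 → p3)))=F] refutes=True  ← countermodel

Result: NO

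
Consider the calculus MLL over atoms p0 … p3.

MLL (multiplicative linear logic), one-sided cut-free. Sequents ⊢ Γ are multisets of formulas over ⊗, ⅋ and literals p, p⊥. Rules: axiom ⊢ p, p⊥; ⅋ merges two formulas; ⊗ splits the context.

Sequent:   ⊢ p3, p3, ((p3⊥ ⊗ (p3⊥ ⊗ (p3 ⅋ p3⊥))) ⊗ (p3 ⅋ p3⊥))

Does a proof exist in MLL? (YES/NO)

Derivation (root first):
[⊗]  ⊢ p3, p3, ((p3⊥ ⊗ (p3⊥ ⊗ (p3 ⅋ p3⊥))) ⊗ (p3 ⅋ p3⊥))
  [⊗]  ⊢ p3, p3, (p3⊥ ⊗ (p3⊥ ⊗ (p3 ⅋ p3⊥)))
    [Ax]  ⊢ p3, p3⊥
    [⊗]  ⊢ p3, (p3⊥ ⊗ (p3 ⅋ p3⊥))
      [Ax]  ⊢ p3, p3⊥
      [⅋]  ⊢ (p3 ⅋ p3⊥)
        [Ax]  ⊢ p3, p3⊥
  [⅋]  ⊢ (p3 ⅋ p3⊥)
    [Ax]  ⊢ p3, p3⊥

Result: YES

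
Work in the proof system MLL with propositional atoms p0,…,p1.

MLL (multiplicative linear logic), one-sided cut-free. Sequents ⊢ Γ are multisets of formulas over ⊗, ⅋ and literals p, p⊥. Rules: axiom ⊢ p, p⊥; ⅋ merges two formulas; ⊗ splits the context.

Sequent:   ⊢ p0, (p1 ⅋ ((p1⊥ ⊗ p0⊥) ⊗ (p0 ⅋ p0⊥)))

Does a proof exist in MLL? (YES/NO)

Derivation (root first):
[⅋]  ⊢ p0, (p1 ⅋ ((p1⊥ ⊗ p0⊥) ⊗ (p0 ⅋ p0⊥)))
  [⊗]  ⊢ p1, p0, ((p1⊥ ⊗ p0⊥) ⊗ (p0 ⅋ p0⊥))
    [⊗]  ⊢ p1, p0, (p1⊥ ⊗ p0⊥)
      [Ax]  ⊢ p1, p1⊥
      [Ax]  ⊢ p0, p0⊥
    [⅋]  ⊢ (p0 ⅋ p0⊥)
      [Ax]  ⊢ p0, p0⊥

Result: YES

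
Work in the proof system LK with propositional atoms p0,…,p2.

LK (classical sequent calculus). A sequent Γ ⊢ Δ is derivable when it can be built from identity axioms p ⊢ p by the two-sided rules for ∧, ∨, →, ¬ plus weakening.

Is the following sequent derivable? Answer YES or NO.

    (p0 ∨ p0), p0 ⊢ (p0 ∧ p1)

Search for a countermodel by truth-table:
  v=000: Γ:[(p0 ∨ p0)=F, p0=F] Δ:[(p0 ∧ p1)=F] refutes=False
  v=001: Γ:[(p0 ∨ p0)=F, p0=F] Δ:[(p0 ∧ p1)=F] refutes=False
  v=010: Γ:[(p0 ∨ p0)=F, p0=F] Δ:[(p0 ∧ p1)=F] refutes=False
  v=011: Γ:[(p0 ∨ p0)=F, p0=F] Δ:[(p0 ∧ p1)=F] refutes=False
  v=100: Γ:[(p0 ∨ p0)=T, p0=T] Δ:[(p0 ∧ p1)=F] refutes=True  ← countermodel

Result: NO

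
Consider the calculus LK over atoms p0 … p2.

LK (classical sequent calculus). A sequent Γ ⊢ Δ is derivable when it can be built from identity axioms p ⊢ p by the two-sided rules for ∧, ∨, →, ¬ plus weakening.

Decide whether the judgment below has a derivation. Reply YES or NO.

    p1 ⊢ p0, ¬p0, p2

Derivation trace:
[WL] p1 ⊢ p0, ¬p0, p2
  [WR]  ⊢ p0, ¬p0, p2
    [¬R]  ⊢ p0, ¬p0
      [Ax] p0 ⊢ p0

Result: YES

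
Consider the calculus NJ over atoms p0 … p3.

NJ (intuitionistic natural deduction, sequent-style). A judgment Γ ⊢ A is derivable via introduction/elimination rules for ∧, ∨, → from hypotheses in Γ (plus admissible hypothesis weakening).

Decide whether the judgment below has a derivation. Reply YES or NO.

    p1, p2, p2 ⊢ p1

Derivation (root first):
[Wk] p1, p2, p2 ⊢ p1
  [Wk] p1, p2 ⊢ p1
    [Ax] p1 ⊢ p1

Result: YES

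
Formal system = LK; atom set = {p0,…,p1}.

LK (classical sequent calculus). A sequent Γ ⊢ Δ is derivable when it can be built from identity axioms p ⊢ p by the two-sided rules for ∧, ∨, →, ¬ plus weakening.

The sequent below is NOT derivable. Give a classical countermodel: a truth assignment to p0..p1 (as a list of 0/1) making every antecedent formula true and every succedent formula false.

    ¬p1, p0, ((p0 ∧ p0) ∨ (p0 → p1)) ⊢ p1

Enumerate valuations to refute Γ ⊢ Δ:
  v=00: Γ:[¬p1=T, p0=F, ((p0 ∧ p0) ∨ (p0 → p1))=T] Δ:[p1=F] refutes=False
  v=01: Γ:[¬p1=F, p0=F, ((p0 ∧ p0) ∨ (p0 → p1))=T] Δ:[p1=T] refutes=False
  v=10: Γ:[¬p1=T, p0=T, ((p0 ∧ p0) ∨ (p0 → p1))=T] Δ:[p1=F] refutes=True  ← countermodel

Result: [1, 0]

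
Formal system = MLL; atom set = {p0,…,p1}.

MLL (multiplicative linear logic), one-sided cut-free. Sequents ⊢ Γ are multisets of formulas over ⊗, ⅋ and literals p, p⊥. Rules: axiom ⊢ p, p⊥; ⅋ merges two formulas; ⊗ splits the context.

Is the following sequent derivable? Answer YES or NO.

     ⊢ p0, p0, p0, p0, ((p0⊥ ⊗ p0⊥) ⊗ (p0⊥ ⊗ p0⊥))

Derivation (root first):
[⊗]  ⊢ p0, p0, p0, p0, ((p0⊥ ⊗ p0⊥) ⊗ (p0⊥ ⊗ p0⊥))
  [⊗]  ⊢ p0, p0, (p0⊥ ⊗ p0⊥)
    [Ax]  ⊢ p0, p0⊥
    [Ax]  ⊢ p0, p0⊥
  [⊗]  ⊢ p0, p0, (p0⊥ ⊗ p0⊥)
    [Ax]  ⊢ p0, p0⊥
    [Ax]  ⊢ p0, p0⊥

Result: YES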